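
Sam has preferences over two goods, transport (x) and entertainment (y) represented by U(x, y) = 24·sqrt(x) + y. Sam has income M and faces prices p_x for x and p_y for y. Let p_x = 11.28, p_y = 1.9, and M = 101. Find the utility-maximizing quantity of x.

MU_x = 12/√x, MU_y = 1. Tangency: 12/√x = p_x/p_y.
Solve: √x = 12·p_y/p_x, so x*(p_x,p_y) = (12·p_y/p_x)², and y* = (M − p_x·x*)/p_y.
Plugging in: x* = (12·1.9/11.28)² = 4.0856.

x* = 4.0856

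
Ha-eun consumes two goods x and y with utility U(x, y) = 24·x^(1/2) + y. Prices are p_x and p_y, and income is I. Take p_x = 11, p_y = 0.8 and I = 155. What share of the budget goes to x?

share on x = 0.0541

Set MRS = p_x/p_y: 12·x^(−1/2) = p_x/p_y.
Thus x* = (12·p_y/p_x)² — independent of I — with the rest of income spent on y.
Plugging in: x* = (12·0.8/11)² = 0.7617, y* = 183.2773.
Expenditure on x: 11·0.7617 = 8.3782; share = 0.0541.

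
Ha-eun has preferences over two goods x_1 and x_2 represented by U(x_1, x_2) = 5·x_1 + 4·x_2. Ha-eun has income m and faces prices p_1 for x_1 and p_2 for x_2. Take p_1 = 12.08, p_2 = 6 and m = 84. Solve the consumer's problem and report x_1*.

x_2 gives more utility per dollar, so spend all income on x_2: x_2* = m/p_2, x_1* = 0.
Numerically: x_1* = 0, x_2* = 14.

x_1* = 0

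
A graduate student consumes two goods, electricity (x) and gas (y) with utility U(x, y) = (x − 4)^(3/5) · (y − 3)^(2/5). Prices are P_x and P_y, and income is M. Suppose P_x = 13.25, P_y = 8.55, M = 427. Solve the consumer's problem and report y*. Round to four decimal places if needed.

MRS = (3/2)·(y−3)/(x−4). Tangency with P_x/P_y gives y−3 = (2/3)·(P_x/P_y)·(x−4).
After buying the subsistence bundle (4, 3), a share 0.6 of the remaining income goes to x: x* = 4 + 0.6·(M − 4P_x − 3P_y)/P_x.
Discretionary income = 427 − 4·13.25 − 3·8.55 = 348.35; y* = 3 + 0.4·348.35/8.55 = 19.2971.

y* = 19.2971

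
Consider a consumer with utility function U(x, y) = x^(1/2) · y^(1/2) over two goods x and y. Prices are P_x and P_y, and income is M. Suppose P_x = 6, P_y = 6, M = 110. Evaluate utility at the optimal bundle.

Demand: x*(P_x,P_y,M) = 0.5·M/P_x and y* = 0.5·M/P_y.
At P_x=6, P_y=6, M=110: x* = 0.5·110/6 = 9.1667, y* = 9.1667.
Utility at the optimum: U(9.1667, 9.1667) = 9.1667.

V = 9.1667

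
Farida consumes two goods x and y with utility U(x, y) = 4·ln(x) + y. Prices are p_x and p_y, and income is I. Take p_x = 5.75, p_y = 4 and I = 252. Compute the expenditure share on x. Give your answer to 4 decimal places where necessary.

MU_x = 4/x, MU_y = 1. Tangency: 4/x = p_x/p_y.
So x*(p_x,p_y) = 4·p_y/p_x, independent of income; and y* = (I − 4·p_y)/p_y.
At the given prices: x* = 4·4/5.75 = 2.7826, and y* = 59.
Expenditure on x: 5.75·2.7826 = 16; share = 0.0635.

share on x = 0.0635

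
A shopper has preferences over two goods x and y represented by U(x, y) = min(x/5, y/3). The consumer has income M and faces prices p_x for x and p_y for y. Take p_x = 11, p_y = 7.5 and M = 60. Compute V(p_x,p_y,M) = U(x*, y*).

V = 0.7742

Here 5·11 + 3·7.5 = 77.5, giving x* = 3.871 and y* = 2.3226.
Utility at the optimum: U(3.871, 2.3226) = 0.7742.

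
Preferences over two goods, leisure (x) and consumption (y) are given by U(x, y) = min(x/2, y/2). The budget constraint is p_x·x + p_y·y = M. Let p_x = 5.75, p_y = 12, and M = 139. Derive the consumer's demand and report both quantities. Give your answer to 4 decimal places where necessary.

x* = 7.831, y* = 7.831

With perfect complements, no substitution: consume in ratio x:y = 2:2.
Budget: p_x·x + p_y·x = M, so (2·p_x + 2·p_y)·x = 2·M.
Demand: x*(p_x,p_y,M) = 2·M/(2·p_x + 2·p_y), y* = 2·M/(2·p_x + 2·p_y).
Here 2·5.75 + 2·12 = 35.5, giving x* = 7.831 and y* = 7.831.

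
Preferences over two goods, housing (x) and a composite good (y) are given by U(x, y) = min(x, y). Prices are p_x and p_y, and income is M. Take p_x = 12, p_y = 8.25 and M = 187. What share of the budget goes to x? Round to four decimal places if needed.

share on x = 0.5926

With perfect complements, no substitution: consume in ratio x:y = 1:1.
Budget: p_x·x + p_y·x = M, so (p_x + p_y)·x = M.
Demand: x*(p_x,p_y,M) = M/(p_x + p_y), y* = M/(p_x + p_y).
Here 12 + 8.25 = 20.25, giving x* = 9.2346 and y* = 9.2346.
Expenditure on x: 12·9.2346 = 110.8148; share = 0.5926.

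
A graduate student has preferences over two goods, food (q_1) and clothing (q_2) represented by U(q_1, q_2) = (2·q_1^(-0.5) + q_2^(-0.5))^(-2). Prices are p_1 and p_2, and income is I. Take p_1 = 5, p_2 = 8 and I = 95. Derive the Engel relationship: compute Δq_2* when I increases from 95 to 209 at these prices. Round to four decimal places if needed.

Δq_2* = 6.0453

From the CES first-order condition, 2·(q_2/q_1)^(1.5) = p_1/p_2.
Hence q_2/q_1 = ((1/2)·p_1/p_2)^(1/(1.5)), i.e. raised to the 2/3 power.
With the ratio pinned down, the budget gives q_1* = I/(p_1 + p_2·(q_2/q_1)) and q_2* = (q_2/q_1)·q_1*.
Numerically q_2/q_1 = 0.460504, so q_1* = 95/(5 + 8·0.460504) = 10.9396 and q_2* = 0.460504·10.9396 = 5.0377.
At I' = 209: q_2* = 11.083. Change: 11.083 − 5.0377 = 6.0453.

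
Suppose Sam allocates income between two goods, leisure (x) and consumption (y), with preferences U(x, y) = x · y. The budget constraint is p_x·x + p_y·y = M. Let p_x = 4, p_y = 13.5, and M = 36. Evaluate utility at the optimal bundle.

Tangency: MRS = y/x = p_x/p_y.
Rearranging, p_y·y = p_x·x. Substituting into the budget gives p_x·x·(1 + 1) = M.
Demand: x*(p_x,p_y,M) = 0.5·M/p_x and y* = 0.5·M/p_y.
At p_x=4, p_y=13.5, M=36: x* = 0.5·36/4 = 4.5, y* = 1.3333.
Utility at the optimum: U(4.5, 1.3333) = 6.

V = 6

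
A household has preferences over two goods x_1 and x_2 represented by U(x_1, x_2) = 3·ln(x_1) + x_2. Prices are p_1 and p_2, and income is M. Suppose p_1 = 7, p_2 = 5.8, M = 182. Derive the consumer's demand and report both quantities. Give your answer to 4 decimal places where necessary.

x_1* = 2.4857, x_2* = 28.3793

MU_x_1 = 3/x_1, MU_x_2 = 1. Tangency: 3/x_1 = p_1/p_2.
So x_1*(p_1,p_2) = 3·p_2/p_1, independent of income; and x_2* = (M − 3·p_2)/p_2.
At the given prices: x_1* = 3·5.8/7 = 2.4857, and x_2* = 28.3793.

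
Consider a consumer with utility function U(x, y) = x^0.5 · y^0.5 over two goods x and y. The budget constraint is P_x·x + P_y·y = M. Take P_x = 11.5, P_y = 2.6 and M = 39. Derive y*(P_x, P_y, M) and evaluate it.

Tangency: MRS = y/x = P_x/P_y.
Rearranging, P_y·y = P_x·x. Substituting into the budget gives P_x·x·(1 + 1) = M.
Demand: x*(P_x,P_y,M) = 0.5·M/P_x and y* = 0.5·M/P_y.
At P_x=11.5, P_y=2.6, M=39: y* = 0.5·39/2.6 = 7.5.

y* = 7.5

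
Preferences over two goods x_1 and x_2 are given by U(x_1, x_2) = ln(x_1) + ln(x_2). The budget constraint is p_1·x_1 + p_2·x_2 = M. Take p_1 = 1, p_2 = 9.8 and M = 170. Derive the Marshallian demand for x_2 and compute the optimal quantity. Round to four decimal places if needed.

x_2* = 8.6735

MU_x_1/MU_x_2 = (x_2)/(x_1); tangency sets this equal to p_1/p_2.
So p_2·x_2 = p_1·x_1; combined with the budget, a share 0.5 of income goes to x_1.
Demand: x_1*(p_1,p_2,M) = 0.5·M/p_1 and x_2* = 0.5·M/p_2.
At p_1=1, p_2=9.8, M=170: x_2* = 0.5·170/9.8 = 8.6735.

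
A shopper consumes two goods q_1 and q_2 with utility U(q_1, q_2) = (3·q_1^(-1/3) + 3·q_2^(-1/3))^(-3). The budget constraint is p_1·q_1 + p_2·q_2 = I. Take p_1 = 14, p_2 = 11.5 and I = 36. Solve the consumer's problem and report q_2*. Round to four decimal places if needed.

From the CES first-order condition, (q_2/q_1)^(4/3) = p_1/p_2.
Hence q_2/q_1 = (p_1/p_2)^(1/(4/3)), i.e. raised to the 0.75 power.
With the ratio pinned down, the budget gives q_1* = I/(p_1 + p_2·(q_2/q_1)) and q_2* = (q_2/q_1)·q_1*.
Numerically q_2/q_1 = 1.158971, so q_1* = 36/(14 + 11.5·1.158971) = 1.3173 and q_2* = 1.158971·1.3173 = 1.5267.

q_2* = 1.5267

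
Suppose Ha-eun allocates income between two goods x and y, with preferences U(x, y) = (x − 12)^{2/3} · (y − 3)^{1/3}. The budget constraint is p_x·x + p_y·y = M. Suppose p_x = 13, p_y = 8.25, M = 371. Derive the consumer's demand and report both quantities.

Discretionary income = 371 − 12·13 − 3·8.25 = 190.25; x* = 12 + 2/3·190.25/13 = 21.7564; y* = 3 + 1/3·190.25/8.25 = 10.6869.

x* = 21.7564, y* = 10.6869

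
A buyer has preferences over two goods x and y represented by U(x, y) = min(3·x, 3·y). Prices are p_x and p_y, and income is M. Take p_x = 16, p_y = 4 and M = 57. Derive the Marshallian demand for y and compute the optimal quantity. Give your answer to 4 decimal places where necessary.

With perfect complements, no substitution: consume in ratio x:y = 3:3.
Budget: p_x·x + p_y·x = M, so (3·p_x + 3·p_y)·x = 3·M.
Demand: x*(p_x,p_y,M) = 3·M/(3·p_x + 3·p_y), y* = 3·M/(3·p_x + 3·p_y).
Here 3·16 + 3·4 = 60, giving y* = 2.85.

y* = 2.85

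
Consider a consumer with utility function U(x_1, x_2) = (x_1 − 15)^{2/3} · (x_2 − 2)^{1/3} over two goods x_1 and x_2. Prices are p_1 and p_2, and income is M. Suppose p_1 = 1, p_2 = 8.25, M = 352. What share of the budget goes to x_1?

After buying the subsistence bundle (15, 2), a share 2/3 of the remaining income goes to x_1: x_1* = 15 + 2/3·(M − 15p_1 − 2p_2)/p_1.
Discretionary income = 352 − 15·1 − 2·8.25 = 320.5; x_1* = 15 + 2/3·320.5/1 = 228.6667; x_2* = 2 + 1/3·320.5/8.25 = 14.9495.
Expenditure on x_1: 1·228.6667 = 228.6667; share = 0.6496.

share on x_1 = 0.6496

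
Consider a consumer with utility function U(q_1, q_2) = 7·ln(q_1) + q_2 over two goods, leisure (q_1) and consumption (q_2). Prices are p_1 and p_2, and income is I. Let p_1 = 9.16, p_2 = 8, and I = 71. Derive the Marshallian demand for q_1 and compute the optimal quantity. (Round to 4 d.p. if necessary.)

Set MRS = p_1/p_2: (7/q_1)/1 = p_1/p_2.
So q_1*(p_1,p_2) = 7·p_2/p_1, independent of income; and q_2* = (I − 7·p_2)/p_2.
At the given prices: q_1* = 7·8/9.16 = 6.1135.

q_1* = 6.1135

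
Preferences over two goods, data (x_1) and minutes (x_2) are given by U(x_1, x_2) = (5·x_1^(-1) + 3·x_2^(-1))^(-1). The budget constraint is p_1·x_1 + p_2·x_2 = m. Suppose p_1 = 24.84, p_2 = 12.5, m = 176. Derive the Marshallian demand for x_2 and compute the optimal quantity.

Numerically x_2/x_1 = 1.091934, so x_1* = 176/(24.84 + 12.5·1.091934) = 4.5727 and x_2* = 1.091934·4.5727 = 4.9931.

x_2* = 4.9931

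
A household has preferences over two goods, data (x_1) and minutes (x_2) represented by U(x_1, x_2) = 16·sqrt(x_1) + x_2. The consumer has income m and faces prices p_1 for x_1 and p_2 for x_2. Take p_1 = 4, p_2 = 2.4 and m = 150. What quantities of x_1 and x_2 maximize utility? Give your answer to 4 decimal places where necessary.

x_1* = 23.04, x_2* = 24.1

Utility is quasi-linear in x_2; the FOC for x_1 is 8/√x_1 = p_1/p_2.
Solve: √x_1 = 8·p_2/p_1, so x_1*(p_1,p_2) = (8·p_2/p_1)², and x_2* = (m − p_1·x_1*)/p_2.
Plugging in: x_1* = (8·2.4/4)² = 23.04, x_2* = 24.1.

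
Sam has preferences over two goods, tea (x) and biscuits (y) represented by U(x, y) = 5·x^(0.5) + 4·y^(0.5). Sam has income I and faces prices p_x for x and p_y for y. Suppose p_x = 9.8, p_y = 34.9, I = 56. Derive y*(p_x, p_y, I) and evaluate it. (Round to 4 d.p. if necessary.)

MRS = MU_x/MU_y = (5/4)·(y/x)^(0.5). Set equal to p_x/p_y.
Hence y/x = ((4/5)·p_x/p_y)^(1/(0.5)), i.e. raised to the 2 power.
Substitute y = (y/x)·x into the budget: x* = I/(p_x + p_y·(y/x)).
Numerically y/x = 0.050464, so x* = 56/(9.8 + 34.9·0.050464) = 4.8438 and y* = 0.050464·4.8438 = 0.2444.

y* = 0.2444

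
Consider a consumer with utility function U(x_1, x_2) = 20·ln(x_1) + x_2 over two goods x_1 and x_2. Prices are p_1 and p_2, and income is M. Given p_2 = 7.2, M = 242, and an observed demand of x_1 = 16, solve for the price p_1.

MU_x_1 = 20/x_1, MU_x_2 = 1. Tangency: 20/x_1 = p_1/p_2.
So x_1*(p_1,p_2) = 20·p_2/p_1, independent of income; and x_2* = (M − 20·p_2)/p_2.
Set x_1* = 16 in the demand function and solve for p_1: p_1 = 9.

p_1 = 9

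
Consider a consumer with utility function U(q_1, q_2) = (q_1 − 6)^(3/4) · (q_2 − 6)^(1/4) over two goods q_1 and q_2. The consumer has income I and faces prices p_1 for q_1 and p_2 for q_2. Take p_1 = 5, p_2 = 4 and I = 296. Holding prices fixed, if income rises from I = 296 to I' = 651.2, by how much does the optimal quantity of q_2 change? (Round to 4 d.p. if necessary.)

Δq_2* = 22.2

This is Cobb-Douglas in (q_1−6, q_2−6): tangency gives 0.75·p_2·(q_2−6) = 0.25·p_1·(q_1−6).
Substituting into the budget: q_1* = 6 + 0.75·(I − 6·p_1 − 6·p_2)/p_1, and q_2* = 6 + 0.25·(…)/p_2.
Discretionary income = 296 − 6·5 − 6·4 = 242; q_2* = 6 + 0.25·242/4 = 21.125.
At I' = 651.2: q_2* = 43.325. Change: 43.325 − 21.125 = 22.2.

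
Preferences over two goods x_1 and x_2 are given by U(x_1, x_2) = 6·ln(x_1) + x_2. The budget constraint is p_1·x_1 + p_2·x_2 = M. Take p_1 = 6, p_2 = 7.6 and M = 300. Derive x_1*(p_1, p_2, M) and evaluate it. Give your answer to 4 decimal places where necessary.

Set MRS = p_1/p_2: (6/x_1)/1 = p_1/p_2.
So x_1*(p_1,p_2) = 6·p_2/p_1, independent of income; and x_2* = (M − 6·p_2)/p_2.
At the given prices: x_1* = 6·7.6/6 = 7.6.

x_1* = 7.6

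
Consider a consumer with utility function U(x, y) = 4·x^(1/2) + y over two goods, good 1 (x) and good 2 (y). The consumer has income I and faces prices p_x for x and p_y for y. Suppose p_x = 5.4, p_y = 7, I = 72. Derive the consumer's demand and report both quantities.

x* = 6.7215, y* = 5.1005

MU_x = 2/√x, MU_y = 1. Tangency: 2/√x = p_x/p_y.
Thus x* = (2·p_y/p_x)² — independent of I — with the rest of income spent on y.
Plugging in: x* = (2·7/5.4)² = 6.7215, y* = 5.1005.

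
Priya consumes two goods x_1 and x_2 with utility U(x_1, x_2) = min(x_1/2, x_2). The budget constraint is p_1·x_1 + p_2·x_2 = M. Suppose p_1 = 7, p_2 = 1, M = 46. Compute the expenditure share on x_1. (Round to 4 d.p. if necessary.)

share on x_1 = 0.9333

With perfect complements, no substitution: consume in ratio x_1:x_2 = 2:1.
Budget: p_1·x_1 + p_2·(1/2)·x_1 = M, so (2·p_1 + p_2)·x_1 = 2·M.
Demand: x_1*(p_1,p_2,M) = 2·M/(2·p_1 + p_2), x_2* = M/(2·p_1 + p_2).
Here 2·7 + 1 = 15, giving x_1* = 6.1333 and x_2* = 3.0667.
Expenditure on x_1: 7·6.1333 = 42.9333; share = 0.9333.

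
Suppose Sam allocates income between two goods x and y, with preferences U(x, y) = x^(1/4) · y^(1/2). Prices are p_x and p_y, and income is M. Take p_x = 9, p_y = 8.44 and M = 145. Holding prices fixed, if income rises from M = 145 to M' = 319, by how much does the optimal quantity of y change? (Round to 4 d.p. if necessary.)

The MRS is (1/2)·y/x. Set MRS = p_x/p_y.
So 0.25·p_y·y = 0.5·p_x·x; combined with the budget, a share 1/3 of income goes to x.
Demand: x*(p_x,p_y,M) = 1/3·M/p_x and y* = 2/3·M/p_y.
At p_x=9, p_y=8.44, M=145: y* = 2/3·145/8.44 = 11.4534.
At M' = 319: y* = 25.1975. Change: 25.1975 − 11.4534 = 13.7441.

Δy* = 13.7441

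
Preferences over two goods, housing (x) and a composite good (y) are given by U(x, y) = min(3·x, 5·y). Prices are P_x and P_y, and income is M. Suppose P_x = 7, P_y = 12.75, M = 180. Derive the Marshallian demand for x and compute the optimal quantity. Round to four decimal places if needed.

Leontief preferences: the optimum is at the kink where x/5 = y/3, i.e. y = (3/5)·x.
Budget: P_x·x + P_y·(3/5)·x = M, so (5·P_x + 3·P_y)·x = 5·M.
Demand: x*(P_x,P_y,M) = 5·M/(5·P_x + 3·P_y), y* = 3·M/(5·P_x + 3·P_y).
Here 5·7 + 3·12.75 = 73.25, giving x* = 12.2867.

x* = 12.2867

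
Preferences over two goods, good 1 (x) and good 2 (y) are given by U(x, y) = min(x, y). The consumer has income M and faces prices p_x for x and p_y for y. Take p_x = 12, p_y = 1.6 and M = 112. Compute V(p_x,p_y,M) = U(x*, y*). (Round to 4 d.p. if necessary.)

Here 12 + 1.6 = 13.6, giving x* = 8.2353 and y* = 8.2353.
Utility at the optimum: U(8.2353, 8.2353) = 8.2353.

V = 8.2353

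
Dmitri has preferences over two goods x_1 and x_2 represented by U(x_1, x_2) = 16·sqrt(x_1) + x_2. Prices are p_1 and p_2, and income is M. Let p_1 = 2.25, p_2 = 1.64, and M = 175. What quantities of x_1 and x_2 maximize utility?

x_1* = 34.0019, x_2* = 60.0584

MU_x_1 = 8/√x_1, MU_x_2 = 1. Tangency: 8/√x_1 = p_1/p_2.
Solve: √x_1 = 8·p_2/p_1, so x_1*(p_1,p_2) = (8·p_2/p_1)², and x_2* = (M − p_1·x_1*)/p_2.
Plugging in: x_1* = (8·1.64/2.25)² = 34.0019, x_2* = 60.0584.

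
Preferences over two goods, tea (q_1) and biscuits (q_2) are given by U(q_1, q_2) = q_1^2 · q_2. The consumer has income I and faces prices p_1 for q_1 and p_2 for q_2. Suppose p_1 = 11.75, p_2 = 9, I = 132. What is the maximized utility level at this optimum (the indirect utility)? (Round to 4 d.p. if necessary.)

MU_q_1/MU_q_2 = (2·q_2)/(q_1); tangency sets this equal to p_1/p_2.
Rearranging, p_2·q_2 = (1/2)·p_1·q_1. Substituting into the budget gives p_1·q_1·(1 + (1/2)) = I.
Demand: q_1*(p_1,p_2,I) = 2/3·I/p_1 and q_2* = 1/3·I/p_2.
At p_1=11.75, p_2=9, I=132: q_1* = 2/3·132/11.75 = 7.4894, q_2* = 4.8889.
Utility at the optimum: U(7.4894, 4.8889) = 274.2204.

V = 274.2204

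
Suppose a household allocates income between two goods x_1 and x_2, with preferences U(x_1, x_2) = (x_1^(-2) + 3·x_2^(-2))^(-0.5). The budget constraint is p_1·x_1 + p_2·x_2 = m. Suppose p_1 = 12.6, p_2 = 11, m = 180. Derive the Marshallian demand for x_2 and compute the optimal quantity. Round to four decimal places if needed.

MU_x_1 ∝ x_1^(-3), MU_x_2 ∝ 3·x_2^(-3), so MRS = (1/3)·(x_2/x_1)^(3) = p_1/p_2.
Solve for the ratio: x_2/x_1 = [3·p_1/p_2]^(1/3).
Substitute x_2 = (x_2/x_1)·x_1 into the budget: x_1* = m/(p_1 + p_2·(x_2/x_1)).
Numerically x_2/x_1 = 1.509036, so x_1* = 180/(12.6 + 11·1.509036) = 6.1645 and x_2* = 1.509036·6.1645 = 9.3025.

x_2* = 9.3025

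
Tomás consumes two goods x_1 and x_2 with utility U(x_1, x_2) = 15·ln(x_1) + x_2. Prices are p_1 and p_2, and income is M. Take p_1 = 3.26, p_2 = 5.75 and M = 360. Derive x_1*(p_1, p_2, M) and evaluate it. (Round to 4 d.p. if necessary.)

x_1* = 26.4571

So x_1*(p_1,p_2) = 15·p_2/p_1, independent of income; and x_2* = (M − 15·p_2)/p_2.
At the given prices: x_1* = 15·5.75/3.26 = 26.4571.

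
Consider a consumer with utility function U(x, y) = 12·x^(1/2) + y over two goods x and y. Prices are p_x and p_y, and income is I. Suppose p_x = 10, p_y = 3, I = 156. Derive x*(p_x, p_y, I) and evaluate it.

x* = 3.24

Solve: √x = 6·p_y/p_x, so x*(p_x,p_y) = (6·p_y/p_x)², and y* = (I − p_x·x*)/p_y.
Plugging in: x* = (6·3/10)² = 3.24.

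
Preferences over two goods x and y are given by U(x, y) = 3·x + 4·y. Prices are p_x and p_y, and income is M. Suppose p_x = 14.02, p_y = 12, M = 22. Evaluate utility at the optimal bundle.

V = 7.3333

Linear utility — the consumer picks whichever good has higher MU/price: 3/14.02 = 0.214 vs 4/12 = 0.3333.
y gives more utility per dollar, so spend all income on y: y* = M/p_y, x* = 0.
Numerically: x* = 0, y* = 1.8333.
Utility at the optimum: U(0, 1.8333) = 7.3333.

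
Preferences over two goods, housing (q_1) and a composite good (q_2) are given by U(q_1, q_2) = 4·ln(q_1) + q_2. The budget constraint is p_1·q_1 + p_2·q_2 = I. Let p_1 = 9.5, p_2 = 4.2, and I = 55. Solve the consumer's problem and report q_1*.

MU_q_1 = 4/q_1, MU_q_2 = 1. Tangency: 4/q_1 = p_1/p_2.
So q_1*(p_1,p_2) = 4·p_2/p_1, independent of income; and q_2* = (I − 4·p_2)/p_2.
At the given prices: q_1* = 4·4.2/9.5 = 1.7684.

q_1* = 1.7684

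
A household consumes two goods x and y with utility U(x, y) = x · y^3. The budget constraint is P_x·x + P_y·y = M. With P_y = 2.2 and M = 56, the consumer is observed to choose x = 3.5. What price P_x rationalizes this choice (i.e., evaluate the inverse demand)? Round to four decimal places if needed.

Tangency: MRS = (1/3)·y/x = P_x/P_y.
Rearranging, P_y·y = 3·P_x·x. Substituting into the budget gives P_x·x·(1 + 3) = M.
Demand: x*(P_x,P_y,M) = 0.25·M/P_x and y* = 0.75·M/P_y.
Set x* = 3.5 in the demand function and solve for P_x: P_x = 4.

P_x = 4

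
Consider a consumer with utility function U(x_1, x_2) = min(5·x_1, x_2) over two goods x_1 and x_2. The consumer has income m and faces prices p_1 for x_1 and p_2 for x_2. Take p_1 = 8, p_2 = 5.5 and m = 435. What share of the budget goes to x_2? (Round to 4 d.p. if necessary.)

With perfect complements, no substitution: consume in ratio x_1:x_2 = 1:5.
Budget: p_1·x_1 + p_2·5·x_1 = m, so (p_1 + 5·p_2)·x_1 = m.
Demand: x_1*(p_1,p_2,m) = m/(p_1 + 5·p_2), x_2* = 5·m/(p_1 + 5·p_2).
Here 8 + 5·5.5 = 35.5, giving x_1* = 12.2535 and x_2* = 61.2676.
Expenditure on x_2: 5.5·61.2676 = 336.9718; share = 0.7746.

share on x_2 = 0.7746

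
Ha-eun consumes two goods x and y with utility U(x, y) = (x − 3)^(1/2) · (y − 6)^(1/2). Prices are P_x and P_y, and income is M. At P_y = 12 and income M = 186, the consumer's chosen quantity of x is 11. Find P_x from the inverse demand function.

MRS = (y−6)/(x−3). Tangency with P_x/P_y gives y−6 = (P_x/P_y)·(x−3).
Substituting into the budget: x* = 3 + 0.5·(M − 3·P_x − 6·P_y)/P_x, and y* = 6 + 0.5·(…)/P_y.
Set x* = 11 in the demand function and solve for P_x: P_x = 6.

P_x = 6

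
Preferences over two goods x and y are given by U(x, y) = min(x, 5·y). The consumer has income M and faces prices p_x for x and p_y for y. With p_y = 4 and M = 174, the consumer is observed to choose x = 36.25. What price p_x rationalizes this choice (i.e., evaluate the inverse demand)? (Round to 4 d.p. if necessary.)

Leontief preferences: the optimum is at the kink where x/5 = y/1, i.e. y = (1/5)·x.
Budget: p_x·x + p_y·(1/5)·x = M, so (5·p_x + p_y)·x = 5·M.
Demand: x*(p_x,p_y,M) = 5·M/(5·p_x + p_y), y* = M/(5·p_x + p_y).
Set x* = 36.25 in the demand function and solve for p_x: p_x = 4.

p_x = 4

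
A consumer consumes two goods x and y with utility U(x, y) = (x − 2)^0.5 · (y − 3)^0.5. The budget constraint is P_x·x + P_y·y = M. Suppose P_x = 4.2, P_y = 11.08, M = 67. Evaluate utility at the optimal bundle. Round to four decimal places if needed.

Substituting into the budget: x* = 2 + 0.5·(M − 2·P_x − 3·P_y)/P_x, and y* = 3 + 0.5·(…)/P_y.
Discretionary income = 67 − 2·4.2 − 3·11.08 = 25.36; x* = 2 + 0.5·25.36/4.2 = 5.019; y* = 3 + 0.5·25.36/11.08 = 4.1444.
Utility at the optimum: U(5.019, 4.1444) = 1.8588.

V = 1.8588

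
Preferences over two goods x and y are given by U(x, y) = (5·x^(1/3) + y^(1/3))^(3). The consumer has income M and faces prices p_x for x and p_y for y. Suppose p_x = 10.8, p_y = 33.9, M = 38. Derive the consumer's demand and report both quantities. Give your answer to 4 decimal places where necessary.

x* = 3.3494, y* = 0.0539

MU_x ∝ 5·x^(-2/3), MU_y ∝ y^(-2/3), so MRS = 5·(y/x)^(2/3) = p_x/p_y.
Hence y/x = ((1/5)·p_x/p_y)^(1/(2/3)), i.e. raised to the 1.5 power.
With the ratio pinned down, the budget gives x* = M/(p_x + p_y·(y/x)) and y* = (y/x)·x*.
Numerically y/x = 0.016084, so x* = 38/(10.8 + 33.9·0.016084) = 3.3494 and y* = 0.016084·3.3494 = 0.0539.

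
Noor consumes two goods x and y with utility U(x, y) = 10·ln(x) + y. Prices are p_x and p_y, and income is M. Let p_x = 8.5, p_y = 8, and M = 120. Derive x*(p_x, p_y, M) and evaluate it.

x* = 9.4118

So x*(p_x,p_y) = 10·p_y/p_x, independent of income; and y* = (M − 10·p_y)/p_y.
At the given prices: x* = 10·8/8.5 = 9.4118.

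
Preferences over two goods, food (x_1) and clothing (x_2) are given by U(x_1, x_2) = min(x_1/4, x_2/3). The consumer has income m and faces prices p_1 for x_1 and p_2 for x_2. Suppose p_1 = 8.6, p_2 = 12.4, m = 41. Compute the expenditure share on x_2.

Leontief preferences: the optimum is at the kink where x_1/4 = x_2/3, i.e. x_2 = (3/4)·x_1.
Budget: p_1·x_1 + p_2·(3/4)·x_1 = m, so (4·p_1 + 3·p_2)·x_1 = 4·m.
Demand: x_1*(p_1,p_2,m) = 4·m/(4·p_1 + 3·p_2), x_2* = 3·m/(4·p_1 + 3·p_2).
Here 4·8.6 + 3·12.4 = 71.6, giving x_1* = 2.2905 and x_2* = 1.7179.
Expenditure on x_2: 12.4·1.7179 = 21.3017; share = 0.5196.

share on x_2 = 0.5196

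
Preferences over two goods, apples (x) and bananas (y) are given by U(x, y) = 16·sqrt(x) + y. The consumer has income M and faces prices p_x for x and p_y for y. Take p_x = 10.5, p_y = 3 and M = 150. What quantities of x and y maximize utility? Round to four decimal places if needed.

Set MRS = p_x/p_y: 8·x^(−1/2) = p_x/p_y.
Solve: √x = 8·p_y/p_x, so x*(p_x,p_y) = (8·p_y/p_x)², and y* = (M − p_x·x*)/p_y.
Plugging in: x* = (8·3/10.5)² = 5.2245, y* = 31.7143.

x* = 5.2245, y* = 31.7143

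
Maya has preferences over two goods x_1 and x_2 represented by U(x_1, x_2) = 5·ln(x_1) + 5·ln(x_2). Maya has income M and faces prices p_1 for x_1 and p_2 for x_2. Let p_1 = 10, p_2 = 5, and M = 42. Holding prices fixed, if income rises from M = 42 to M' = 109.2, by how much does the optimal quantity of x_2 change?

Δx_2* = 6.72

Tangency: MRS = x_2/x_1 = p_1/p_2.
So 5·p_2·x_2 = 5·p_1·x_1; combined with the budget, a share 0.5 of income goes to x_1.
Demand: x_1*(p_1,p_2,M) = 0.5·M/p_1 and x_2* = 0.5·M/p_2.
At p_1=10, p_2=5, M=42: x_2* = 0.5·42/5 = 4.2.
At M' = 109.2: x_2* = 10.92. Change: 10.92 − 4.2 = 6.72.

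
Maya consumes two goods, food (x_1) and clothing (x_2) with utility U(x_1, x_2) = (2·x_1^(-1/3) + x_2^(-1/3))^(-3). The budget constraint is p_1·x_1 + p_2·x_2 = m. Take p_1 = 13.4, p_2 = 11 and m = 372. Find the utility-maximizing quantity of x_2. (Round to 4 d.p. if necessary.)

x_2* = 12.2226

MU_x_1 ∝ 2·x_1^(-4/3), MU_x_2 ∝ x_2^(-4/3), so MRS = 2·(x_2/x_1)^(4/3) = p_1/p_2.
Solve for the ratio: x_2/x_1 = [(1/2)·p_1/p_2]^(0.75).
Substitute x_2 = (x_2/x_1)·x_1 into the budget: x_1* = m/(p_1 + p_2·(x_2/x_1)).
Numerically x_2/x_1 = 0.689464, so x_1* = 372/(13.4 + 11·0.689464) = 17.7277 and x_2* = 0.689464·17.7277 = 12.2226.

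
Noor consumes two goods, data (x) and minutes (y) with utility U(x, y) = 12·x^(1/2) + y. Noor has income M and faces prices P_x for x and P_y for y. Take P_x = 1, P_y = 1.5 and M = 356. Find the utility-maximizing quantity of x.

x* = 81

Utility is quasi-linear in y; the FOC for x is 6/√x = P_x/P_y.
Thus x* = (6·P_y/P_x)² — independent of M — with the rest of income spent on y.
Plugging in: x* = (6·1.5/1)² = 81.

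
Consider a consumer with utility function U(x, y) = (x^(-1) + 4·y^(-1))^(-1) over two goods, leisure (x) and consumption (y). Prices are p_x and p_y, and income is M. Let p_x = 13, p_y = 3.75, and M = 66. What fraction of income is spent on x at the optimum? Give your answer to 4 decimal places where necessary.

From the CES first-order condition, (1/4)·(y/x)^(2) = p_x/p_y.
Solve for the ratio: y/x = [4·p_x/p_y]^(0.5).
With the ratio pinned down, the budget gives x* = M/(p_x + p_y·(y/x)) and y* = (y/x)·x*.
Numerically y/x = 3.723797, so x* = 66/(13 + 3.75·3.723797) = 2.4477 and y* = 3.723797·2.4477 = 9.1147.
Expenditure on x: 13·2.4477 = 31.8199; share = 0.4821.

share on x = 0.4821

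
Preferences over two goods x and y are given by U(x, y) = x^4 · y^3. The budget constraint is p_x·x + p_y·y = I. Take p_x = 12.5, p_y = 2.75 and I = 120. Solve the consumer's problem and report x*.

MU_x/MU_y = (4·y)/(3·x); tangency sets this equal to p_x/p_y.
Rearranging, p_y·y = (3/4)·p_x·x. Substituting into the budget gives p_x·x·(1 + (3/4)) = I.
Demand: x*(p_x,p_y,I) = 4/7·I/p_x and y* = 3/7·I/p_y.
At p_x=12.5, p_y=2.75, I=120: x* = 4/7·120/12.5 = 5.4857.

x* = 5.4857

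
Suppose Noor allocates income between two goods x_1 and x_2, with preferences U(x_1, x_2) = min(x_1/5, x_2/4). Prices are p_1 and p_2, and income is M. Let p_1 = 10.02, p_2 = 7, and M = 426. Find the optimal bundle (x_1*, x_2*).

With perfect complements, no substitution: consume in ratio x_1:x_2 = 5:4.
Budget: p_1·x_1 + p_2·(4/5)·x_1 = M, so (5·p_1 + 4·p_2)·x_1 = 5·M.
Demand: x_1*(p_1,p_2,M) = 5·M/(5·p_1 + 4·p_2), x_2* = 4·M/(5·p_1 + 4·p_2).
Here 5·10.02 + 4·7 = 78.1, giving x_1* = 27.2727 and x_2* = 21.8182.

x_1* = 27.2727, x_2* = 21.8182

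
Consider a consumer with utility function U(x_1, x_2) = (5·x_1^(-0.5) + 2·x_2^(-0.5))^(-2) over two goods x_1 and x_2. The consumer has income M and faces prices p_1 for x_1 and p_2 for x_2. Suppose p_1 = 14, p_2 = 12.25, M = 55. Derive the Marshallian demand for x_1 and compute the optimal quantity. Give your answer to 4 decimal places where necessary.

x_1* = 2.5859

MU_x_1 ∝ 5·x_1^(-1.5), MU_x_2 ∝ 2·x_2^(-1.5), so MRS = (5/2)·(x_2/x_1)^(1.5) = p_1/p_2.
Solve for the ratio: x_2/x_1 = [(2/5)·p_1/p_2]^(2/3).
With the ratio pinned down, the budget gives x_1* = M/(p_1 + p_2·(x_2/x_1)) and x_2* = (x_2/x_1)·x_1*.
Numerically x_2/x_1 = 0.593428, so x_1* = 55/(14 + 12.25·0.593428) = 2.5859.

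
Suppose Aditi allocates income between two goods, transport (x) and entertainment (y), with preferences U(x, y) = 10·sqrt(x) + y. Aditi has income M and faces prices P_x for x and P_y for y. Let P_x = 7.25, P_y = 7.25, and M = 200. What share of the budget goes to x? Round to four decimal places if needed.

MU_x = 5/√x, MU_y = 1. Tangency: 5/√x = P_x/P_y.
Solve: √x = 5·P_y/P_x, so x*(P_x,P_y) = (5·P_y/P_x)², and y* = (M − P_x·x*)/P_y.
Plugging in: x* = (5·7.25/7.25)² = 25, y* = 2.5862.
Expenditure on x: 7.25·25 = 181.25; share = 0.9062.

share on x = 0.9062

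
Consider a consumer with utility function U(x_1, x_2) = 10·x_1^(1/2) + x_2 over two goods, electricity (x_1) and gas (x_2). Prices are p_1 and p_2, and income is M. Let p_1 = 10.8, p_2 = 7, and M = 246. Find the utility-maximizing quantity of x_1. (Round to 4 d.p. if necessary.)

x_1* = 10.5024

MU_x_1 = 5/√x_1, MU_x_2 = 1. Tangency: 5/√x_1 = p_1/p_2.
Solve: √x_1 = 5·p_2/p_1, so x_1*(p_1,p_2) = (5·p_2/p_1)², and x_2* = (M − p_1·x_1*)/p_2.
Plugging in: x_1* = (5·7/10.8)² = 10.5024.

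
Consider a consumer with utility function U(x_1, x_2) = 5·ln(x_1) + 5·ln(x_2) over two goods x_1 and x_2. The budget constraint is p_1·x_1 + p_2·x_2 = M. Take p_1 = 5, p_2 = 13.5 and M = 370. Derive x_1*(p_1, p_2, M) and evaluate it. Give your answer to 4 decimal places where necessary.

Tangency: MRS = x_2/x_1 = p_1/p_2.
Rearranging, p_2·x_2 = p_1·x_1. Substituting into the budget gives p_1·x_1·(1 + 1) = M.
Demand: x_1*(p_1,p_2,M) = 0.5·M/p_1 and x_2* = 0.5·M/p_2.
At p_1=5, p_2=13.5, M=370: x_1* = 0.5·370/5 = 37.

x_1* = 37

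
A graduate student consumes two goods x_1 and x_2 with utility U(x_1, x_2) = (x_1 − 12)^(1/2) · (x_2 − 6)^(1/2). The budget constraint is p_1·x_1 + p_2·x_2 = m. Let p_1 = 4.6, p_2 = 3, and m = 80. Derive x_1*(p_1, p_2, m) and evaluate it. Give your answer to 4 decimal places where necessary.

x_1* = 12.7391

Substituting into the budget: x_1* = 12 + 0.5·(m − 12·p_1 − 6·p_2)/p_1, and x_2* = 6 + 0.5·(…)/p_2.
Discretionary income = 80 − 12·4.6 − 6·3 = 6.8; x_1* = 12 + 0.5·6.8/4.6 = 12.7391.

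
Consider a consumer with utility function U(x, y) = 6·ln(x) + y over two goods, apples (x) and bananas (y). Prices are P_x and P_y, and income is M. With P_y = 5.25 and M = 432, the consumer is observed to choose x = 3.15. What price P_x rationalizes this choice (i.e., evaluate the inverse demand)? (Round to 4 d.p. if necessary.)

P_x = 10

MU_x = 6/x, MU_y = 1. Tangency: 6/x = P_x/P_y.
So x*(P_x,P_y) = 6·P_y/P_x, independent of income; and y* = (M − 6·P_y)/P_y.
Set x* = 3.15 in the demand function and solve for P_x: P_x = 10.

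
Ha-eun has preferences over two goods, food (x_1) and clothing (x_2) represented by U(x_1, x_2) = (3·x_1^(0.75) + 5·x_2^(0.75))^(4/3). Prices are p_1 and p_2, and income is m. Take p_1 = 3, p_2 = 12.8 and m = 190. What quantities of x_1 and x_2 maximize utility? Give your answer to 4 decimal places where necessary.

With the ratio pinned down, the budget gives x_1* = m/(p_1 + p_2·(x_2/x_1)) and x_2* = (x_2/x_1)·x_1*.
Numerically x_2/x_1 = 0.023283, so x_1* = 190/(3 + 12.8·0.023283) = 57.6103 and x_2* = 0.023283·57.6103 = 1.3413.

x_1* = 57.6103, x_2* = 1.3413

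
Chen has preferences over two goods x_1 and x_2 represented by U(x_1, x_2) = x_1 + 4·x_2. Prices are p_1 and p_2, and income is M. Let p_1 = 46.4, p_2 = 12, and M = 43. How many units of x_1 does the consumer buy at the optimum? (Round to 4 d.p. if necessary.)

Linear utility — the consumer picks whichever good has higher MU/price: 1/46.4 = 0.0216 vs 4/12 = 0.3333.
x_2 gives more utility per dollar, so spend all income on x_2: x_2* = M/p_2, x_1* = 0.
Numerically: x_1* = 0, x_2* = 3.5833.

x_1* = 0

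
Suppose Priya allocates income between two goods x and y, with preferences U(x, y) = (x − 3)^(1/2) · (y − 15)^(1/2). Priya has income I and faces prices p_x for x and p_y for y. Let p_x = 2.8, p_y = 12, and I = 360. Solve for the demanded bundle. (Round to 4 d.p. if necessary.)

x* = 33.6429, y* = 22.15

Discretionary income = 360 − 3·2.8 − 15·12 = 171.6; x* = 3 + 0.5·171.6/2.8 = 33.6429; y* = 15 + 0.5·171.6/12 = 22.15.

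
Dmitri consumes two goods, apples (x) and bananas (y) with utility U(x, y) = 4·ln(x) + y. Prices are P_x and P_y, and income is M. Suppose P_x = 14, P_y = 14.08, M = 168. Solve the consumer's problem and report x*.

At the given prices: x* = 4·14.08/14 = 4.0229.

x* = 4.0229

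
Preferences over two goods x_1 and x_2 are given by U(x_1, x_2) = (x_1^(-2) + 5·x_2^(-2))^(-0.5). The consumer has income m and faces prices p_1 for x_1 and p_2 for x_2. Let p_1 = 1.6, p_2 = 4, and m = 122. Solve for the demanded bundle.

x_1* = 18.3744, x_2* = 23.1503

MU_x_1 ∝ x_1^(-3), MU_x_2 ∝ 5·x_2^(-3), so MRS = (1/5)·(x_2/x_1)^(3) = p_1/p_2.
Solve for the ratio: x_2/x_1 = [5·p_1/p_2]^(1/3).
With the ratio pinned down, the budget gives x_1* = m/(p_1 + p_2·(x_2/x_1)) and x_2* = (x_2/x_1)·x_1*.
Numerically x_2/x_1 = 1.259921, so x_1* = 122/(1.6 + 4·1.259921) = 18.3744 and x_2* = 1.259921·18.3744 = 23.1503.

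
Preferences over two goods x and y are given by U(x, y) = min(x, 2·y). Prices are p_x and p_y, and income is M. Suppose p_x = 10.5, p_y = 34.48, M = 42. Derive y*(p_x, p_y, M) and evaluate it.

With perfect complements, no substitution: consume in ratio x:y = 2:1.
Budget: p_x·x + p_y·(1/2)·x = M, so (2·p_x + p_y)·x = 2·M.
Demand: x*(p_x,p_y,M) = 2·M/(2·p_x + p_y), y* = M/(2·p_x + p_y).
Here 2·10.5 + 34.48 = 55.48, giving y* = 0.757.

y* = 0.757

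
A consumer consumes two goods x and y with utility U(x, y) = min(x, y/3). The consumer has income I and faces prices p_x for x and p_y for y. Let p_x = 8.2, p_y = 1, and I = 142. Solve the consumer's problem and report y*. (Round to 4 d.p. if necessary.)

Demand: x*(p_x,p_y,I) = I/(p_x + 3·p_y), y* = 3·I/(p_x + 3·p_y).
Here 8.2 + 3·1 = 11.2, giving y* = 38.0357.

y* = 38.0357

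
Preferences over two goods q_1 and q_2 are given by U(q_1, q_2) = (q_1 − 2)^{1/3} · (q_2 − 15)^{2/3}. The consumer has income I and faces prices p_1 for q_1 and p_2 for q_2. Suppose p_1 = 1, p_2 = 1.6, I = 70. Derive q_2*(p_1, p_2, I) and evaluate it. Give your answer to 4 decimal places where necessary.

q_2* = 33.3333

Let q_1' = q_1−2, q_2' = q_2−15. MRS = (1/2)·q_2'/q_1' = p_1/p_2.
Substituting into the budget: q_1* = 2 + 1/3·(I − 2·p_1 − 15·p_2)/p_1, and q_2* = 15 + 2/3·(…)/p_2.
Discretionary income = 70 − 2·1 − 15·1.6 = 44; q_2* = 15 + 2/3·44/1.6 = 33.3333.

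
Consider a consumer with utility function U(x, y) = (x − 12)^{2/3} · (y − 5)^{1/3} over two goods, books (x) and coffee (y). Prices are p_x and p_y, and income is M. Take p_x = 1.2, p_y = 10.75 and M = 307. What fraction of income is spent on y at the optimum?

MRS = 2·(y−5)/(x−12). Tangency with p_x/p_y gives y−5 = (1/2)·(p_x/p_y)·(x−12).
After buying the subsistence bundle (12, 5), a share 2/3 of the remaining income goes to x: x* = 12 + 2/3·(M − 12p_x − 5p_y)/p_x.
Discretionary income = 307 − 12·1.2 − 5·10.75 = 238.85; x* = 12 + 2/3·238.85/1.2 = 144.6944; y* = 5 + 1/3·238.85/10.75 = 12.4062.
Expenditure on y: 10.75·12.4062 = 133.3667; share = 0.4344.

share on y = 0.4344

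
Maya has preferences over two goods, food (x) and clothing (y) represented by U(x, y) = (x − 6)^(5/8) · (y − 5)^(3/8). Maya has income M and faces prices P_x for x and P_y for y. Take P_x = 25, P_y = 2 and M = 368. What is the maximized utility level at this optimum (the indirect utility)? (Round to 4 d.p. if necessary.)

Let x' = x−6, y' = y−5. MRS = (5/3)·y'/x' = P_x/P_y.
Substituting into the budget: x* = 6 + 0.625·(M − 6·P_x − 5·P_y)/P_x, and y* = 5 + 0.375·(…)/P_y.
Discretionary income = 368 − 6·25 − 5·2 = 208; x* = 6 + 0.625·208/25 = 11.2; y* = 5 + 0.375·208/2 = 44.
Utility at the optimum: U(11.2, 44) = 11.0701.

V = 11.0701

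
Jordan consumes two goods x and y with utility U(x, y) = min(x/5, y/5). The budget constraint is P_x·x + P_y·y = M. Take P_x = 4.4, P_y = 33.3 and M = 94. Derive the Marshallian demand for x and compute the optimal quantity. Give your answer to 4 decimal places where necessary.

With perfect complements, no substitution: consume in ratio x:y = 5:5.
Budget: P_x·x + P_y·x = M, so (5·P_x + 5·P_y)·x = 5·M.
Demand: x*(P_x,P_y,M) = 5·M/(5·P_x + 5·P_y), y* = 5·M/(5·P_x + 5·P_y).
Here 5·4.4 + 5·33.3 = 188.5, giving x* = 2.4934.

x* = 2.4934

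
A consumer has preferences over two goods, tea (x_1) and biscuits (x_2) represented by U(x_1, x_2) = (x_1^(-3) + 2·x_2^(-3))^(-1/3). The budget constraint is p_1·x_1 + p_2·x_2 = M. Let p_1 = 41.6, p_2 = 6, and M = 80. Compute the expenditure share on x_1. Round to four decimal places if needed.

Substitute x_2 = (x_2/x_1)·x_1 into the budget: x_1* = M/(p_1 + p_2·(x_2/x_1)).
Numerically x_2/x_1 = 1.929714, so x_1* = 80/(41.6 + 6·1.929714) = 1.5044 and x_2* = 1.929714·1.5044 = 2.903.
Expenditure on x_1: 41.6·1.5044 = 62.5819; share = 0.7823.

share on x_1 = 0.7823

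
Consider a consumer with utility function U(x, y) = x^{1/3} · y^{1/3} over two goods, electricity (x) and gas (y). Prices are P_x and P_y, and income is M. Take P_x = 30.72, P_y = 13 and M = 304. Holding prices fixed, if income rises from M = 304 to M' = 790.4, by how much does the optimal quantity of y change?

Δy* = 18.7077

MU_x/MU_y = (1/3·y)/(1/3·x); tangency sets this equal to P_x/P_y.
So 1/3·P_y·y = 1/3·P_x·x; combined with the budget, a share 0.5 of income goes to x.
Demand: x*(P_x,P_y,M) = 0.5·M/P_x and y* = 0.5·M/P_y.
At P_x=30.72, P_y=13, M=304: y* = 0.5·304/13 = 11.6923.
At M' = 790.4: y* = 30.4. Change: 30.4 − 11.6923 = 18.7077.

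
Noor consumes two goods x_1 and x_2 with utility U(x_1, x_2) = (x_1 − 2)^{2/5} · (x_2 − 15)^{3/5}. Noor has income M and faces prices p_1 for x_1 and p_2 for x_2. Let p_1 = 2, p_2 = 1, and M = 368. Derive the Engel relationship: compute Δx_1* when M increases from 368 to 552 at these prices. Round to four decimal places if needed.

Let x_1' = x_1−2, x_2' = x_2−15. MRS = (2/3)·x_2'/x_1' = p_1/p_2.
Substituting into the budget: x_1* = 2 + 0.4·(M − 2·p_1 − 15·p_2)/p_1, and x_2* = 15 + 0.6·(…)/p_2.
Discretionary income = 368 − 2·2 − 15·1 = 349; x_1* = 2 + 0.4·349/2 = 71.8.
At M' = 552: x_1* = 108.6. Change: 108.6 − 71.8 = 36.8.

Δx_1* = 36.8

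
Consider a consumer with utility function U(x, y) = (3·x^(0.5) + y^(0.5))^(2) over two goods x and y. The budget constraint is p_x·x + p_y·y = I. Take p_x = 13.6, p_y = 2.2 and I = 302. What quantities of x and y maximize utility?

From the CES first-order condition, 3·(y/x)^(0.5) = p_x/p_y.
Hence y/x = ((1/3)·p_x/p_y)^(1/(0.5)), i.e. raised to the 2 power.
With the ratio pinned down, the budget gives x* = I/(p_x + p_y·(y/x)) and y* = (y/x)·x*.
Numerically y/x = 4.246097, so x* = 302/(13.6 + 2.2·4.246097) = 13.164 and y* = 4.246097·13.164 = 55.8955.

x* = 13.164, y* = 55.8955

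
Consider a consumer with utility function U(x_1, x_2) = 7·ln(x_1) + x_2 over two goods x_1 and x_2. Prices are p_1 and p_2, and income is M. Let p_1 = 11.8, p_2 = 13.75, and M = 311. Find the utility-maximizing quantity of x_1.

x_1* = 8.1568

So x_1*(p_1,p_2) = 7·p_2/p_1, independent of income; and x_2* = (M − 7·p_2)/p_2.
At the given prices: x_1* = 7·13.75/11.8 = 8.1568.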